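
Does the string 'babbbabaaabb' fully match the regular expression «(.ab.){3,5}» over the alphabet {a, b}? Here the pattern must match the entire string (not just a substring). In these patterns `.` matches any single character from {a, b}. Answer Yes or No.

Yes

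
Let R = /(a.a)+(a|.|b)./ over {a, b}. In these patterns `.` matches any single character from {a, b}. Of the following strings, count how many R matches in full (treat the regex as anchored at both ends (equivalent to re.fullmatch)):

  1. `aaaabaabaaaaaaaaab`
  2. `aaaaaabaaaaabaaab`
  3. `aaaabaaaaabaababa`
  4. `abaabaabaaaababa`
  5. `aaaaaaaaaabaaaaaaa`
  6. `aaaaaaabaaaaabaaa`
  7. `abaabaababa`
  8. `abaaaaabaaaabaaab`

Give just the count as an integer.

3

1 → no match
2 → no match
3 → match
4 → no match
5 → no match
6 → match
7 → match
8 → no match
Total matched: 3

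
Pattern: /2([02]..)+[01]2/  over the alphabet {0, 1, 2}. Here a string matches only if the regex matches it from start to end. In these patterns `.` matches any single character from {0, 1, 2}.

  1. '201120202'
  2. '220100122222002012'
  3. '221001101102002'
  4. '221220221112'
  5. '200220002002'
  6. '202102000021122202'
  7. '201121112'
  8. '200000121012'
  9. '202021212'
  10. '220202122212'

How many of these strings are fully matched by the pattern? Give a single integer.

10

1 → match
2 → match
3 → match
4 → match
5 → match
6 → match
7 → match
8 → match
9 → match
10 → match
Total matched: 10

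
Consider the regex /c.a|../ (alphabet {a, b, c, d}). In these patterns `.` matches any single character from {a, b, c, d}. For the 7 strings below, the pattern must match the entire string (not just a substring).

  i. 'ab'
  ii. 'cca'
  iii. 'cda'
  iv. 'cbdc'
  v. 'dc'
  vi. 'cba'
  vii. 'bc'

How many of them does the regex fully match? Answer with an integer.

6

i. 'ab' → match
ii. 'cca' → match
iii. 'cda' → match
iv. 'cbdc' → no match
v. 'dc' → match
vi. 'cba' → match
vii. 'bc' → match
Total matched: 6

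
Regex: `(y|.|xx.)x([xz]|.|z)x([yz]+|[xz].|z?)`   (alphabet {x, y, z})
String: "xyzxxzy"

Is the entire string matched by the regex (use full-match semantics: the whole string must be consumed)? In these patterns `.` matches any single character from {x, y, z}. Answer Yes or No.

No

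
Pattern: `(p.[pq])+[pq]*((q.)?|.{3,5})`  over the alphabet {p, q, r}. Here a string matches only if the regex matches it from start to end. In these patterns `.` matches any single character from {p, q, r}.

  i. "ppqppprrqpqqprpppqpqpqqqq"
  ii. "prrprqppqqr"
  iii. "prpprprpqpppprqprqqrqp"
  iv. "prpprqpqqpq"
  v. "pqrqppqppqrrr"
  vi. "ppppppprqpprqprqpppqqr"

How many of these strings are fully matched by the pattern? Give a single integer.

i → no match
ii → no match
iii → no match
iv → match
v → no match
vi → no match
Total matched: 1

1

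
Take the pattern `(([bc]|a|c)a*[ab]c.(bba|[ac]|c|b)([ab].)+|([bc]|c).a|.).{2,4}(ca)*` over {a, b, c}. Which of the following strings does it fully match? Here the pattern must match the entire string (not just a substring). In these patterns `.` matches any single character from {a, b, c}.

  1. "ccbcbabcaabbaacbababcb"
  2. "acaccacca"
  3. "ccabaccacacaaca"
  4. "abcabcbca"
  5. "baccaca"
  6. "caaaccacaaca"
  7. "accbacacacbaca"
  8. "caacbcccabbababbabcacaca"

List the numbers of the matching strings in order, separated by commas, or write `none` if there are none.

1 → no match
2 → no match
3 → no match
4 → no match
5 → match
6 → no match
7 → no match
8 → no match

5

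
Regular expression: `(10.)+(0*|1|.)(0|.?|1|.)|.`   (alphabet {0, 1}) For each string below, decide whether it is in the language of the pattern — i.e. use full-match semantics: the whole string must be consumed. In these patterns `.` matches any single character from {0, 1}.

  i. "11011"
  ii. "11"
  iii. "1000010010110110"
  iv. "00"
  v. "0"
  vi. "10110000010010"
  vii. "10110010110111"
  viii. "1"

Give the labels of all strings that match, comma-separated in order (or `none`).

v, vii, viii

i. "11011" → no match
ii. "11" → no match
iii → no match
iv. "00" → no match
v. "0" → match
vi → no match
vii → match
viii. "1" → match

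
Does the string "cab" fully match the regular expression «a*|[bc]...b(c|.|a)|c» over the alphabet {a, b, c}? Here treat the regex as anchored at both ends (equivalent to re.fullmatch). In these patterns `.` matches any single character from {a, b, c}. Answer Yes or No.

No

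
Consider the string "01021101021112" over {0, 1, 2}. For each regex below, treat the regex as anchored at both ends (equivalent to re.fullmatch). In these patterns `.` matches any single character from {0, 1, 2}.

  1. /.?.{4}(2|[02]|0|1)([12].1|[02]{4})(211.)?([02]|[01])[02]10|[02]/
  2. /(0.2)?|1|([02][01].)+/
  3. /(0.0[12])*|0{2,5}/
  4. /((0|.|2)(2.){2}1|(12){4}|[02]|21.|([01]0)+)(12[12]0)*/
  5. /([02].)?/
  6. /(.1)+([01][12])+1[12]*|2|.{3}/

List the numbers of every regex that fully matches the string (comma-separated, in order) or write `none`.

1 → no match
2 → no match
3 → no match
4 → no match
5 → no match
6 → match

6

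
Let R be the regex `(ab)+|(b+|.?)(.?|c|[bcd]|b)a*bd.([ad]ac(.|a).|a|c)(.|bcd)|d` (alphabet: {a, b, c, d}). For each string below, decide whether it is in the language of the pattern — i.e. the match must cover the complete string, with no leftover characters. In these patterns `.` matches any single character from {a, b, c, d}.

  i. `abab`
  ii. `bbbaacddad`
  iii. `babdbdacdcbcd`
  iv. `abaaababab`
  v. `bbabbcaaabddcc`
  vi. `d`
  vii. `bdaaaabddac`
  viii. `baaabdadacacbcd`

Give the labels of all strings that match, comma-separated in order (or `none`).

i → match
ii → no match
iii → match
iv → no match
v → no match
vi → match
vii → match
viii → match

i, iii, vi, vii, viii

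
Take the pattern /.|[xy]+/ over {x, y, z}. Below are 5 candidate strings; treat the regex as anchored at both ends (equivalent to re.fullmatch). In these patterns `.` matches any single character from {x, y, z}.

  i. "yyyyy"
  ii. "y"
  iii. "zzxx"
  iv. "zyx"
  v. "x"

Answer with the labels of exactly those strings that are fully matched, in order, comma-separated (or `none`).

i → match
ii → match
iii → no match
iv → no match
v → match

i, ii, v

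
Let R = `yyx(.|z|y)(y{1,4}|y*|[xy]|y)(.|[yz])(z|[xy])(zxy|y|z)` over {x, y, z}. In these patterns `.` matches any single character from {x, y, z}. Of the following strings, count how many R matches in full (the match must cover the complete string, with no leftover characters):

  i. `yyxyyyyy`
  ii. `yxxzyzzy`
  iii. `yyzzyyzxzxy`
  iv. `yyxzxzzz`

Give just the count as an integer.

i. `yyxyyyyy` → match
ii. `yxxzyzzy` → no match — must start with `yyx`
iii. `yyzzyyzxzxy` → no match — must start with `yyx`
iv. `yyxzxzzz` → match
Total matched: 2

2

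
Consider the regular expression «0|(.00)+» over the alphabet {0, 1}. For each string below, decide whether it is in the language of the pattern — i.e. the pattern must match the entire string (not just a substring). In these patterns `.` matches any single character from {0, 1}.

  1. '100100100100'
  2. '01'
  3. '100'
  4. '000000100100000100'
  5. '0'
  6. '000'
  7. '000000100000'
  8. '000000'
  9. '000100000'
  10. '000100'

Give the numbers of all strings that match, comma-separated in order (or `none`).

1. '100100100100' → match
2. '01' → no match
3. '100' → match
4 → match
5. '0' → match
6. '000' → match
7. '000000100000' → match
8. '000000' → match
9. '000100000' → match
10. '000100' → match

1, 3, 4, 5, 6, 7, 8, 9, 10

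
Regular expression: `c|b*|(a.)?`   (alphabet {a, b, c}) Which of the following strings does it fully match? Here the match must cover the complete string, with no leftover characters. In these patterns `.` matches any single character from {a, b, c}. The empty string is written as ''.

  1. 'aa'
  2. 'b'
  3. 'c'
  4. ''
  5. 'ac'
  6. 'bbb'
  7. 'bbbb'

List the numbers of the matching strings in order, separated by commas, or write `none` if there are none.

1, 2, 3, 4, 5, 6, 7

1 → match
2 → match
3 → match
4 → match
5 → match
6 → match
7 → match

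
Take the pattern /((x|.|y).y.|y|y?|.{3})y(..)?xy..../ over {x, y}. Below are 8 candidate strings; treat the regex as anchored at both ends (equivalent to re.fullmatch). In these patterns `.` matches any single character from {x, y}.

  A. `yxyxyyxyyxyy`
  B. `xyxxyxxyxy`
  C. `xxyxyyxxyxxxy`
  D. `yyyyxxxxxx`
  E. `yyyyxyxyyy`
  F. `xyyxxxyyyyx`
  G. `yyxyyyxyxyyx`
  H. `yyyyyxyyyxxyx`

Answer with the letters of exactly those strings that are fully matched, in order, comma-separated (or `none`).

C, E, G

A → no match
B → no match
C → match
D → no match
E → match
F → no match
G → match
H → no match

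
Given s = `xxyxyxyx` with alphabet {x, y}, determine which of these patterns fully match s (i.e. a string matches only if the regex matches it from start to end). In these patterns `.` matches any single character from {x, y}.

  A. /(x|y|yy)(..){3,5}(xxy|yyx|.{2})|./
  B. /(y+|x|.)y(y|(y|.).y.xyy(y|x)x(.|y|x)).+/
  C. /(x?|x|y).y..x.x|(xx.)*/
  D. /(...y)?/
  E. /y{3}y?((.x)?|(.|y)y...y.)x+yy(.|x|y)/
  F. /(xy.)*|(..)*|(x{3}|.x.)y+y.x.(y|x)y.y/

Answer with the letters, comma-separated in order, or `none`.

A → no match
B → no match
C → match
D → no match
E → no match — must start with `y`
F → match

C, F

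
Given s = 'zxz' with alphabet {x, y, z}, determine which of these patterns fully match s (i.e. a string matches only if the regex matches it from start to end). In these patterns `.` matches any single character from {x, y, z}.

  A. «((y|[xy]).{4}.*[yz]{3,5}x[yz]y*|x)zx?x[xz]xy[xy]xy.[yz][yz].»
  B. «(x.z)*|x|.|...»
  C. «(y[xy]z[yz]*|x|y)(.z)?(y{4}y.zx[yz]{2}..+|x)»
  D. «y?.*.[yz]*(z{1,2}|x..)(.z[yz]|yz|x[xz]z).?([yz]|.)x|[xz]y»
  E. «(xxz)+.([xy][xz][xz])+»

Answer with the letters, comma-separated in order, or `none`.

B

A → no match
B → match
C → no match
D → no match
E → no match — must start with 'xxz'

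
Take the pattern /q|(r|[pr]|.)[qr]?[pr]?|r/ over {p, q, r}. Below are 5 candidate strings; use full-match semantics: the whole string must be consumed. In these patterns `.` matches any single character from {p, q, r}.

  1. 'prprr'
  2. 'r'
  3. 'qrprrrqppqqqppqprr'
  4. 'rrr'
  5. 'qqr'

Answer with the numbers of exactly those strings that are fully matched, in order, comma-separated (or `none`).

2, 4, 5

1 → no match
2 → match
3 → no match
4 → match
5 → match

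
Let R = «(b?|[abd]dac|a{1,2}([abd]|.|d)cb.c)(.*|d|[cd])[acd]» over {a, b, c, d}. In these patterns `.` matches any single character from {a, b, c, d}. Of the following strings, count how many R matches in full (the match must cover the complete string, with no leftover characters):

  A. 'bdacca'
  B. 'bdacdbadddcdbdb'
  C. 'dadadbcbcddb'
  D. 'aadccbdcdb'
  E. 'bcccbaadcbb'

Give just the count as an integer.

A. 'bdacca' → match
B → no match
C. 'dadadbcbcddb' → no match
D. 'aadccbdcdb' → no match
E. 'bcccbaadcbb' → no match
Total matched: 1

1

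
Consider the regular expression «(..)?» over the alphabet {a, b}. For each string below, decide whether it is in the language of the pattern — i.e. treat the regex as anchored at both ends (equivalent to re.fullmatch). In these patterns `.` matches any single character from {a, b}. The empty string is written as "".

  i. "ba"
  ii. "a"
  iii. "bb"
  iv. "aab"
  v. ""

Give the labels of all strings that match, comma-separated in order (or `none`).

i, iii, v

i. "ba" → match
ii. "a" → no match
iii. "bb" → match
iv. "aab" → no match
v. "" → match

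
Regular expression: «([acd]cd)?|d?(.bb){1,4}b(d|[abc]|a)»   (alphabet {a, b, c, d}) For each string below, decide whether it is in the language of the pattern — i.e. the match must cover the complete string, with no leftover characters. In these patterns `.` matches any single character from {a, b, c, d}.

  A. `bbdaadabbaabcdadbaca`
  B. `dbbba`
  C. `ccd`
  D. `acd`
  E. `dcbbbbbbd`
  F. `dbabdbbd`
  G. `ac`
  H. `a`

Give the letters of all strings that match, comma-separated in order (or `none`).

B, C, D, E

A → no match
B → match
C → match
D → match
E → match
F → no match
G → no match
H → no match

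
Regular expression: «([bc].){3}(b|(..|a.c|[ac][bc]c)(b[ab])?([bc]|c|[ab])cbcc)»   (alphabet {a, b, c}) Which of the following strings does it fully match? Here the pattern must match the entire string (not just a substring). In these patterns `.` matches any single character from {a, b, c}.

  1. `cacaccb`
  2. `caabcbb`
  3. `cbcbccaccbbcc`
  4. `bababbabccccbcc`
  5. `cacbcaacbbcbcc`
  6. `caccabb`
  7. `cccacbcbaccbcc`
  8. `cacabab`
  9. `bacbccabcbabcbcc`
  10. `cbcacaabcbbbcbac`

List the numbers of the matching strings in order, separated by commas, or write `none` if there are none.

1, 8, 9

1 → match
2 → no match
3 → no match
4 → no match
5 → no match
6 → no match
7 → no match
8 → match
9 → match
10 → no match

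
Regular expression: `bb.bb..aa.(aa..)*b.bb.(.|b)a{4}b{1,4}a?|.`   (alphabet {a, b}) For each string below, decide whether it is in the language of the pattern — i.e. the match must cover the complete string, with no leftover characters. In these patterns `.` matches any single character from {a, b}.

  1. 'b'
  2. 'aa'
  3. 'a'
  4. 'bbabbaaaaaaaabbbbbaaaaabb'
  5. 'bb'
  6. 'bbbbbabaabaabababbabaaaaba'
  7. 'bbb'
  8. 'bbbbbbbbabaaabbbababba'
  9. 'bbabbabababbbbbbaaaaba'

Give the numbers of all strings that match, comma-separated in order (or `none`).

1, 3, 6

1 → match
2 → no match
3 → match
4 → no match
5 → no match
6 → match
7 → no match
8 → no match
9 → no match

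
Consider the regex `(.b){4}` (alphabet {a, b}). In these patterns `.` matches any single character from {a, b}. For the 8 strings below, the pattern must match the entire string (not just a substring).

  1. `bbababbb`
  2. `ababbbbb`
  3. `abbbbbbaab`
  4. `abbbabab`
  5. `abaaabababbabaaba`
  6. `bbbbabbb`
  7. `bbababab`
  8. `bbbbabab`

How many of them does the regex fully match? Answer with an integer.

6

1 → match
2 → match
3 → no match
4 → match
5 → no match — must end with `b`
6 → match
7 → match
8 → match
Total matched: 6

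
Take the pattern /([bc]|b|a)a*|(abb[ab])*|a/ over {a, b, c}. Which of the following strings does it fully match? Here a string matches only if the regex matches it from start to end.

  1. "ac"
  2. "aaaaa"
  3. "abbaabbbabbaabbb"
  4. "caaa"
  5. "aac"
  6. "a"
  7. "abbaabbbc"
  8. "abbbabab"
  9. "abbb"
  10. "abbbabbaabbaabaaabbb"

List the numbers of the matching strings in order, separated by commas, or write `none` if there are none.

2, 3, 4, 6, 9

1 → no match
2 → match
3 → match
4 → match
5 → no match
6 → match
7 → no match
8 → no match
9 → match
10 → no match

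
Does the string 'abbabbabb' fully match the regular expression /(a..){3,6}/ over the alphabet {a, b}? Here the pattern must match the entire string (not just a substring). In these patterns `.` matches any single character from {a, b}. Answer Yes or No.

Yes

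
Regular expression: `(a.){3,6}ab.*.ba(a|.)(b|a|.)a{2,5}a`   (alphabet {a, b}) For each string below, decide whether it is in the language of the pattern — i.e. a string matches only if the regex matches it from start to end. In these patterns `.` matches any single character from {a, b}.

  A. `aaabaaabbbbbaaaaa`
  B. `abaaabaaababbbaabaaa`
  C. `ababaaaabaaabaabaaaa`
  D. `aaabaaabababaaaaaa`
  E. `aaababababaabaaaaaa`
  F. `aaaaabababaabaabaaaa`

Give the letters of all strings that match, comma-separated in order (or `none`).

B, D, E, F

A → no match
B → match
C → no match
D → match
E → match
F → match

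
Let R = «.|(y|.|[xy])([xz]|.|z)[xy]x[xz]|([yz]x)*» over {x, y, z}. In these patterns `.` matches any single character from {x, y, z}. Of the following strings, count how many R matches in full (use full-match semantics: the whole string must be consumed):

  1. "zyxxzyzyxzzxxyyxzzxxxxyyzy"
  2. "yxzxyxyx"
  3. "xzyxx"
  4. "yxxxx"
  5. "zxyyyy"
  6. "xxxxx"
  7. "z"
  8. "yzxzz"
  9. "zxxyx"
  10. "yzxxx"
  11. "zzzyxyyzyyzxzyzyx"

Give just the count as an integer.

1 → no match
2 → match
3 → match
4 → match
5 → no match
6 → match
7 → match
8 → no match
9 → no match
10 → match
11 → no match
Total matched: 6

6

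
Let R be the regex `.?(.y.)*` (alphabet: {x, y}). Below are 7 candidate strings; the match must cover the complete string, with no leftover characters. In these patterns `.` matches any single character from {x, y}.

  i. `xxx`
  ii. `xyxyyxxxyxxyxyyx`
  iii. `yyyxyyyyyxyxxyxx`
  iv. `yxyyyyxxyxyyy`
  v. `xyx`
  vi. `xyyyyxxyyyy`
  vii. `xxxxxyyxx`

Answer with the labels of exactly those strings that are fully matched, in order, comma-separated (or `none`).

iv, v

i → no match
ii → no match
iii → no match
iv → match
v → match
vi → no match
vii → no match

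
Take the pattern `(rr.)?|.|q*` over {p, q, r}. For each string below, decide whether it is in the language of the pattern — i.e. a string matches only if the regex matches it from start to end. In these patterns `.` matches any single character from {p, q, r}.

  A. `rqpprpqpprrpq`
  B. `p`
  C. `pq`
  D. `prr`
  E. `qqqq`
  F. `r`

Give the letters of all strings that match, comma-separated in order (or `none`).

A → no match
B → match
C → no match
D → no match
E → match
F → match

B, E, F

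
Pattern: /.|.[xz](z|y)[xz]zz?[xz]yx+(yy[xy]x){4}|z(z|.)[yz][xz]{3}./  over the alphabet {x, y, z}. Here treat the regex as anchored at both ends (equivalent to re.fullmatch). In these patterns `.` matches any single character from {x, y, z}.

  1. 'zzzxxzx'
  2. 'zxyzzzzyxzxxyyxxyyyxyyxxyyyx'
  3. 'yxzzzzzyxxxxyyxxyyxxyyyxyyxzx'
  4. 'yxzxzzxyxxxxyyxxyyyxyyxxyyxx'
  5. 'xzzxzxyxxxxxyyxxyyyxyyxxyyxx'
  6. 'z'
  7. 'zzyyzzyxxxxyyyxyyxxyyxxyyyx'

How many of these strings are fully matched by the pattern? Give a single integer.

4

1 → match
2 → no match
3 → no match
4 → match
5 → match
6 → match
7 → no match
Total matched: 4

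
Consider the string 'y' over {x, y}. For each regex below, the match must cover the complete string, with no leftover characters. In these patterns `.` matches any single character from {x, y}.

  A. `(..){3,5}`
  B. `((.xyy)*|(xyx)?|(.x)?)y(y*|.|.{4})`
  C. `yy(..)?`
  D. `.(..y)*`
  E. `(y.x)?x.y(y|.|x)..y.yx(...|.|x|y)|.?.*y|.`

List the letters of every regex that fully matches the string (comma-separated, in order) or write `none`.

B, D, E

A → no match
B → match
C → no match — must start with 'yy'
D → match
E → match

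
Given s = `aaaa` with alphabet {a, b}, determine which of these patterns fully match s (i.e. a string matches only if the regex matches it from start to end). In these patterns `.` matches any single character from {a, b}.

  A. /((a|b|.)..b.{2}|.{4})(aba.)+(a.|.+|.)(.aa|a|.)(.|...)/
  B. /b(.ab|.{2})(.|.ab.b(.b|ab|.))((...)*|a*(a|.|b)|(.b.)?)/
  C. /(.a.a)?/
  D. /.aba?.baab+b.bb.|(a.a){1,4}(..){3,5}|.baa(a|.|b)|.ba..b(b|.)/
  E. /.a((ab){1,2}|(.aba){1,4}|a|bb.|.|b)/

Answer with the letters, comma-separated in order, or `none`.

C

A → no match
B → no match — must start with `b`
C → match
D → no match
E → no match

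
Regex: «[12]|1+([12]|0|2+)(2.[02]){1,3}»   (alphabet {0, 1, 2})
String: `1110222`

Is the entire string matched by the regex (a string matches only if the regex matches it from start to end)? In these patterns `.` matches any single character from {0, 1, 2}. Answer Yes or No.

Yes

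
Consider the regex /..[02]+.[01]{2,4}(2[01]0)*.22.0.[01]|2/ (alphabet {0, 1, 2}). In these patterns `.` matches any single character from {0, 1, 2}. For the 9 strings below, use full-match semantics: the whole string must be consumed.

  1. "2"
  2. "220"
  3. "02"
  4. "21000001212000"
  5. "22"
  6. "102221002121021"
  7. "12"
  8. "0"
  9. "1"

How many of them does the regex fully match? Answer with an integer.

1 → match
2 → no match
3 → no match
4 → no match
5 → no match
6 → no match
7 → no match
8 → no match
9 → no match
Total matched: 1

1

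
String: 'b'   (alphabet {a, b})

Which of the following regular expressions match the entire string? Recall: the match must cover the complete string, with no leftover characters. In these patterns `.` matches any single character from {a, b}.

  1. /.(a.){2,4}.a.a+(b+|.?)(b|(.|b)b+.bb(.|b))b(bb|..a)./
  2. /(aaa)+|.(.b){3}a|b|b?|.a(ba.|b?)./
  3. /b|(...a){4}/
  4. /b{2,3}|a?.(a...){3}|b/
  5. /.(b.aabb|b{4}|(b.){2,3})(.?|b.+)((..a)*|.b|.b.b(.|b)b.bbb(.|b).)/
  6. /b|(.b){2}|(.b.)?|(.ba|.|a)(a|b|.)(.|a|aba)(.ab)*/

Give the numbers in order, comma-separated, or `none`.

2, 3, 4, 6

1 → no match
2 → match
3 → match
4 → match
5 → no match
6 → match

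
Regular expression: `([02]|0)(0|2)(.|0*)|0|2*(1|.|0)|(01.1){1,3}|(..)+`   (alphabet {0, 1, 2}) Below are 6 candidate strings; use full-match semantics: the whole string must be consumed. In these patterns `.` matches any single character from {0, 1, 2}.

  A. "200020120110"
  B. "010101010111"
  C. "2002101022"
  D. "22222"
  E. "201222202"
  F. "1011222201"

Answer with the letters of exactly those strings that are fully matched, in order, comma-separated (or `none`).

A → match
B → match
C → match
D → match
E → no match
F → match

A, B, C, D, F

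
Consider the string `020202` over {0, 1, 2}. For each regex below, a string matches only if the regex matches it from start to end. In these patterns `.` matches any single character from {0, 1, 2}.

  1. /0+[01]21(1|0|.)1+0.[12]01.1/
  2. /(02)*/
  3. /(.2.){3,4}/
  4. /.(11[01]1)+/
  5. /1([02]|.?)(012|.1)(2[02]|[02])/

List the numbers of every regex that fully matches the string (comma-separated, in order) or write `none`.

1 → no match — must end with `1`
2 → match
3 → no match
4 → no match — must end with `1`
5 → no match — must start with `1`

2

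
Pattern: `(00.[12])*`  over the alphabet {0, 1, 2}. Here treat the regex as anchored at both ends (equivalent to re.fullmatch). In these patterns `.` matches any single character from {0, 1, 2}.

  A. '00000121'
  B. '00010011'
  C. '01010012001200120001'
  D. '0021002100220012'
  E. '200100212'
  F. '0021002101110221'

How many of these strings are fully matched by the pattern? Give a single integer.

A → no match
B → match
C → no match
D → match
E → no match
F → no match
Total matched: 2

2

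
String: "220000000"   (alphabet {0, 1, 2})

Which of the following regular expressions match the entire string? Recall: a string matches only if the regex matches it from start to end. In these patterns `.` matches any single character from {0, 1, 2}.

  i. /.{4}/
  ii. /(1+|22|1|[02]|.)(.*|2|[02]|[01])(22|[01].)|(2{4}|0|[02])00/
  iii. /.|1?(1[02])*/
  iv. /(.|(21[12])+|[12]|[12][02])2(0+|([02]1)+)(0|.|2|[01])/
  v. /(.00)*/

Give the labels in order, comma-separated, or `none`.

i → no match
ii → match
iii → no match
iv → match
v → no match

ii, iv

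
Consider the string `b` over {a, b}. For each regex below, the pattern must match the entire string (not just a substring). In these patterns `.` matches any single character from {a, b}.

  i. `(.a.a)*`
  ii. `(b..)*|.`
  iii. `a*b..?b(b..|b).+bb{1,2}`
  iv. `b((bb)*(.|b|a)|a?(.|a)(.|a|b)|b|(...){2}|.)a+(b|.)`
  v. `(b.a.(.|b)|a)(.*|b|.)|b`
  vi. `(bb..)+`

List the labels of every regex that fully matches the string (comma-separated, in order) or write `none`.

ii, v

i → no match
ii → match
iii → no match
iv → no match
v → match
vi → no match — must start with `bb`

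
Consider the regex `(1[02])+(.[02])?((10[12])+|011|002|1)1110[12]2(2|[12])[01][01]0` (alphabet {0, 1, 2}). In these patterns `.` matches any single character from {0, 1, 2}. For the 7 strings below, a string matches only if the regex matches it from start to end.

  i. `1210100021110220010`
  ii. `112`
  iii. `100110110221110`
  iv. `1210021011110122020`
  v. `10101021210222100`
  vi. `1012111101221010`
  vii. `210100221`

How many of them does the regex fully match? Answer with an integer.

i → no match
ii. `112` → no match — must end with `0`
iii → no match
iv → no match
v → no match
vi → no match
vii. `210100221` → no match — must start with `1`
Total matched: 0

0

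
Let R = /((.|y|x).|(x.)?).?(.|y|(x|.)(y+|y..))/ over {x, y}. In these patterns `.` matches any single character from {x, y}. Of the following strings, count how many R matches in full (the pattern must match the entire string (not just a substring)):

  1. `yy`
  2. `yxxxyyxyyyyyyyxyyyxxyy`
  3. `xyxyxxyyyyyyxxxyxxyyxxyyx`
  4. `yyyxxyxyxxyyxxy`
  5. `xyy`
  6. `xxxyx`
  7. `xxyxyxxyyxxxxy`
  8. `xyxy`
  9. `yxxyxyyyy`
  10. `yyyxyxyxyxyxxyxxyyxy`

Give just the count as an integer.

3

1. `yy` → match
2 → no match
3 → no match
4 → no match
5. `xyy` → match
6. `xxxyx` → no match
7 → no match
8. `xyxy` → match
9. `yxxyxyyyy` → no match
10 → no match
Total matched: 3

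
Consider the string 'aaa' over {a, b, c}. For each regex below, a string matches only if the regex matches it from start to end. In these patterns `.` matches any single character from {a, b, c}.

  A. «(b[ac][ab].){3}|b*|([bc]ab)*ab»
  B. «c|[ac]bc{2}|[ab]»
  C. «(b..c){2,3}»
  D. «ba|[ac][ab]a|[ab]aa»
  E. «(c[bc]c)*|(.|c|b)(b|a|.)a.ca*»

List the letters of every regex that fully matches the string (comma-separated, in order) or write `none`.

A → no match
B → no match
C → no match — must start with 'b'
D → match
E → no match

D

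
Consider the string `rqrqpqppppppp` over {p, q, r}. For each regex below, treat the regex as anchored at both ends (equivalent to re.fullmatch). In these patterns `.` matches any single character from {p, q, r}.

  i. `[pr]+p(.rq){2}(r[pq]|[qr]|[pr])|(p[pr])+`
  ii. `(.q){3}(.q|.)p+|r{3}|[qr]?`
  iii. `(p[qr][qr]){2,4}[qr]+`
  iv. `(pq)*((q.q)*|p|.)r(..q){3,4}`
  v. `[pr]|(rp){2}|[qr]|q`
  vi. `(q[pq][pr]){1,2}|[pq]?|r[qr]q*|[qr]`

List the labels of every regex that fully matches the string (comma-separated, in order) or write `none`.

i → no match
ii → match
iii → no match — must start with `p`
iv → no match — must end with `q`
v → no match
vi → no match

ii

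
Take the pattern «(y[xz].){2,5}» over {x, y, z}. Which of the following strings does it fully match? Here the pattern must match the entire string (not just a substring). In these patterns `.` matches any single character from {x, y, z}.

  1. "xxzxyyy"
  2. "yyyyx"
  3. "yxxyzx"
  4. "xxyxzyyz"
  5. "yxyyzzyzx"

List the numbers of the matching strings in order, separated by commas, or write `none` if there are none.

1 → no match — must start with "y"
2 → no match
3 → match
4 → no match — must start with "y"
5 → match

3, 5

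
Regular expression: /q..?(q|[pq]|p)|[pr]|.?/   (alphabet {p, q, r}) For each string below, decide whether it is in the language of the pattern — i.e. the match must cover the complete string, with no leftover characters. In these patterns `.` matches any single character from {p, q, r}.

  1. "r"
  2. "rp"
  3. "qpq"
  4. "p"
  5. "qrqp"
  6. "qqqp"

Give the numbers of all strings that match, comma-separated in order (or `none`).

1, 3, 4, 5, 6

1. "r" → match
2. "rp" → no match
3. "qpq" → match
4. "p" → match
5. "qrqp" → match
6. "qqqp" → match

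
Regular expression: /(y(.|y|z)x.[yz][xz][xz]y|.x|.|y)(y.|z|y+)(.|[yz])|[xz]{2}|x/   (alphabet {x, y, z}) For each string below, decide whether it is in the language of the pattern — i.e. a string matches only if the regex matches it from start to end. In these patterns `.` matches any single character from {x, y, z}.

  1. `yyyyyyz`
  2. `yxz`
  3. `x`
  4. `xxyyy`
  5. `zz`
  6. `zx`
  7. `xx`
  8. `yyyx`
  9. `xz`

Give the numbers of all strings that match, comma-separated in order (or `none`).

1. `yyyyyyz` → match
2. `yxz` → no match
3. `x` → match
4. `xxyyy` → match
5. `zz` → match
6. `zx` → match
7. `xx` → match
8. `yyyx` → match
9. `xz` → match

1, 3, 4, 5, 6, 7, 8, 9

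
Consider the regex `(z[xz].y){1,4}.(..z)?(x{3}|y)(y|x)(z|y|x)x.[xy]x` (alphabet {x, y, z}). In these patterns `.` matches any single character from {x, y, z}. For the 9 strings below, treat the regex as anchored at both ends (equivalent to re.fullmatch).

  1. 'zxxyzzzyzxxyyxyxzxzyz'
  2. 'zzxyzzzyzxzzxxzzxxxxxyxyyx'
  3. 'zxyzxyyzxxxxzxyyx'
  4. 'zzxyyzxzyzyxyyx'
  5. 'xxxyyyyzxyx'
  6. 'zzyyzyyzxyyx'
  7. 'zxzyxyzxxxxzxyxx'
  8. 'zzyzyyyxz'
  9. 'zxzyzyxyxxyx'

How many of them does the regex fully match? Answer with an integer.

1 → no match — must end with 'x'
2 → no match
3 → no match
4 → no match
5 → no match — must start with 'z'
6 → match
7 → no match
8 → no match — must end with 'x'
9 → match
Total matched: 2

2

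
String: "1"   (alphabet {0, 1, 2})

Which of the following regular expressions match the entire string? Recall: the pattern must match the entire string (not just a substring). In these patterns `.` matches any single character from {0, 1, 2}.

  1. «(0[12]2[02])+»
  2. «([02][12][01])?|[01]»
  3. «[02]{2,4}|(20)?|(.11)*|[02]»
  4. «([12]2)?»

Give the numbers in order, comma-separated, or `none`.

1 → no match — must start with "0"
2 → match
3 → no match
4 → no match

2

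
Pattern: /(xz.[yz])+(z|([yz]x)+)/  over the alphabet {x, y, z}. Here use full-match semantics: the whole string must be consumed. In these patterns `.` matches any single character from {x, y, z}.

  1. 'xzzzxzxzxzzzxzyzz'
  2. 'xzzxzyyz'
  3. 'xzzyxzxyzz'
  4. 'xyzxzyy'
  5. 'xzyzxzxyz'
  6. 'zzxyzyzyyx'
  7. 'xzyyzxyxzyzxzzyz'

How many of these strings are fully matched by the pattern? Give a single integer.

1 → match
2 → no match
3 → no match
4 → no match — must start with 'xz'
5 → match
6 → no match — must start with 'xz'
7 → no match
Total matched: 2

2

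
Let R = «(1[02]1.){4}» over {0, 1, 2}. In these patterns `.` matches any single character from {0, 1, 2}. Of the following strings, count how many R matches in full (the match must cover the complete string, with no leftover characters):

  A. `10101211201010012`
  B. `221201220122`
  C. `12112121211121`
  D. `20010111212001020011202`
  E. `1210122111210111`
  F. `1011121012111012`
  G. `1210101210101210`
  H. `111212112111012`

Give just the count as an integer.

2

A → no match
B → no match — must start with `1`
C → no match
D → no match — must start with `1`
E → no match
F → match
G → match
H → no match
Total matched: 2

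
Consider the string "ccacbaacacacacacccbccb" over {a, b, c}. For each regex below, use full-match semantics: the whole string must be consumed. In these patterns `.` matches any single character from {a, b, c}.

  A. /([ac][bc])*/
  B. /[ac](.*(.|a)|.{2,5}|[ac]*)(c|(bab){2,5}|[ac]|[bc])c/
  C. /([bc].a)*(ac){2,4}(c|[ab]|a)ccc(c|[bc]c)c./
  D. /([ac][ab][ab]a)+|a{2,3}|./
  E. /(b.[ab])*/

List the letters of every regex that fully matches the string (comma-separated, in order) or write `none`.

C

A → no match
B → no match — must end with "c"
C → match
D → no match
E → no match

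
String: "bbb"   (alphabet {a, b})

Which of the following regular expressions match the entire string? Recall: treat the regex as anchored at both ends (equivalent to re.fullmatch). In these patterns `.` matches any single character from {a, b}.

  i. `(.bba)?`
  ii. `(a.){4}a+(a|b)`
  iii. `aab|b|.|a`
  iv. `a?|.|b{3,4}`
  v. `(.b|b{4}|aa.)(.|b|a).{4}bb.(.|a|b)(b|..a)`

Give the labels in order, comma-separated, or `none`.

i → no match
ii → no match — must start with "a"
iii → no match
iv → match
v → no match

iv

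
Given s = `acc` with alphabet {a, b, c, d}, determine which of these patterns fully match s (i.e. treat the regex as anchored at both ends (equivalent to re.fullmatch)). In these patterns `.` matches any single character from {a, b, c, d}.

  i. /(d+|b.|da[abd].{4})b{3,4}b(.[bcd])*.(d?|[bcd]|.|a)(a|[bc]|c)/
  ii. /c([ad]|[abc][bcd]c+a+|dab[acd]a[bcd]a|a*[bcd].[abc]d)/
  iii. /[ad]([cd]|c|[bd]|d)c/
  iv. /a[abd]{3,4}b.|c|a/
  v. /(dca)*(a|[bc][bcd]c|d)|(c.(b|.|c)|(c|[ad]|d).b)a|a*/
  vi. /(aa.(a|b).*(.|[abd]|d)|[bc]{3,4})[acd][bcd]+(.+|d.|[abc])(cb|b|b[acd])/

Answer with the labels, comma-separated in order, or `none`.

iii

i → no match
ii → no match — must start with `c`
iii → match
iv → no match
v → no match
vi → no match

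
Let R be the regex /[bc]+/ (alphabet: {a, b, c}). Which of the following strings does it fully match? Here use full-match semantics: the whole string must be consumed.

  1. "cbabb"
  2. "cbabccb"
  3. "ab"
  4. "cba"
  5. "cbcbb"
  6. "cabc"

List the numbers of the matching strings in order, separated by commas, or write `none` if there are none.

5

1 → no match
2 → no match
3 → no match
4 → no match
5 → match
6 → no match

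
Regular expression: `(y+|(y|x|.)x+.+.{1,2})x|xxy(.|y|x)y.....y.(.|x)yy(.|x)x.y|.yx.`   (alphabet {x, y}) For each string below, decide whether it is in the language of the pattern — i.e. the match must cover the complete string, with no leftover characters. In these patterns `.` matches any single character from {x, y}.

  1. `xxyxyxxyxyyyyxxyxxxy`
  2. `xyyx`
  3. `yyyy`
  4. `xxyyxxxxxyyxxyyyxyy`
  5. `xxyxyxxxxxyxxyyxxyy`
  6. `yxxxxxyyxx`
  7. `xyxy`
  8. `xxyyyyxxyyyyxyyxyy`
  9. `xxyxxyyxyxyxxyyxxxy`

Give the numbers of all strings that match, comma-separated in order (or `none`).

5, 6, 7

1 → no match
2 → no match
3 → no match
4 → no match
5 → match
6 → match
7 → match
8 → no match
9 → no match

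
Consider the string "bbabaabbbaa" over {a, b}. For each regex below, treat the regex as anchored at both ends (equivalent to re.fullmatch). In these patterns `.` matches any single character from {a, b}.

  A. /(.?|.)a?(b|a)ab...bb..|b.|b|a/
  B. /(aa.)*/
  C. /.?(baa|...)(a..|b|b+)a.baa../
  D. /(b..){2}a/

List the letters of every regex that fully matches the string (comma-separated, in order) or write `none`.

A

A → match
B → no match
C → no match
D → no match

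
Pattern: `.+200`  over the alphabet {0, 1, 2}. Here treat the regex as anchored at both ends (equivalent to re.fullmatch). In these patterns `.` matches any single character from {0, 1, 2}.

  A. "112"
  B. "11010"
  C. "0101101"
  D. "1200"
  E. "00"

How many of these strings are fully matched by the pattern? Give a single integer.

A → no match — must end with "200"
B → no match — must end with "200"
C → no match — must end with "200"
D → match
E → no match — must end with "200"
Total matched: 1

1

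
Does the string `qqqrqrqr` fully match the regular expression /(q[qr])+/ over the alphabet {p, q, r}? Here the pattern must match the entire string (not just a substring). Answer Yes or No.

Yes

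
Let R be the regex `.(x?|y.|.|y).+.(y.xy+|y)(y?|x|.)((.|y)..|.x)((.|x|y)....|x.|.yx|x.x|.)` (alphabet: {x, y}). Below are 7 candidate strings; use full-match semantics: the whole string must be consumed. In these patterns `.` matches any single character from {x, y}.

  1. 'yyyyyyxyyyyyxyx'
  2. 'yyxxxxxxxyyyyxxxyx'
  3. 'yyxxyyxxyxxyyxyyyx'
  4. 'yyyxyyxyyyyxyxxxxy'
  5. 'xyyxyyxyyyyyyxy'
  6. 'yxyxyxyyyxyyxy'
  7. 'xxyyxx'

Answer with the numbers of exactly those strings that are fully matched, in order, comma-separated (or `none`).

1, 2, 3, 4, 5, 6

1 → match
2 → match
3 → match
4 → match
5 → match
6 → match
7. 'xxyyxx' → no match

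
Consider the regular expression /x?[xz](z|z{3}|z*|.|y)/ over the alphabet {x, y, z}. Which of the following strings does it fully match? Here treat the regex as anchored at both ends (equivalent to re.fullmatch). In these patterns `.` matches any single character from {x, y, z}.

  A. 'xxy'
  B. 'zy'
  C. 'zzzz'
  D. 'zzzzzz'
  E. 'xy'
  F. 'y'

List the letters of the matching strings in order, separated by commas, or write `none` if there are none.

A, B, C, D, E

A → match
B → match
C → match
D → match
E → match
F → no match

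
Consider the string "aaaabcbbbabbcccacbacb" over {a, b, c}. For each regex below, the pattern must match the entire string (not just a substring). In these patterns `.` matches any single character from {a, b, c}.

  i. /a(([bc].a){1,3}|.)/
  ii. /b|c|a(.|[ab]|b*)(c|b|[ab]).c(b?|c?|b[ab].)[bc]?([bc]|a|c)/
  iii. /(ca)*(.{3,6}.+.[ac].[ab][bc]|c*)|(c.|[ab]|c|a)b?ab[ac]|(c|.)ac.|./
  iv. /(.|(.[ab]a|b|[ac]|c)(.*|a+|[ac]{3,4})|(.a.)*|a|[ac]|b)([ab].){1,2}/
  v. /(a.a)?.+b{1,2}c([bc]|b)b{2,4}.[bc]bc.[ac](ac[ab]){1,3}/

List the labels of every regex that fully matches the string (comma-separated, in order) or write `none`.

i → no match
ii → no match
iii → no match
iv → no match
v → match

v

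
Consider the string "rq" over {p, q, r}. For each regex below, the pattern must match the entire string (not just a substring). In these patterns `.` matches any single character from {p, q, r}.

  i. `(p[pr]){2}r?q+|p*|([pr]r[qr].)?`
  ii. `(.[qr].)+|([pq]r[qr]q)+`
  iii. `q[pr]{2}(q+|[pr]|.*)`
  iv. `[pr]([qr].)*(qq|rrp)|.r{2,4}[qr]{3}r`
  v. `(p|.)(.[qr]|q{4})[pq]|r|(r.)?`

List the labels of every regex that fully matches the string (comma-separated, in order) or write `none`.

v

i → no match
ii → no match
iii → no match — must start with "q"
iv → no match
v → match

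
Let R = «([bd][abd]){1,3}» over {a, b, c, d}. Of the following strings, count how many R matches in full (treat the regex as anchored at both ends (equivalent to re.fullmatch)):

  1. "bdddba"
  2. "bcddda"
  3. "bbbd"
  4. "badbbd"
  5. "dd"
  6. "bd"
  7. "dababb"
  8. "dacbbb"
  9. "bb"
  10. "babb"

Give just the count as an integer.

8

1. "bdddba" → match
2. "bcddda" → no match
3. "bbbd" → match
4. "badbbd" → match
5. "dd" → match
6. "bd" → match
7. "dababb" → match
8. "dacbbb" → no match
9. "bb" → match
10. "babb" → match
Total matched: 8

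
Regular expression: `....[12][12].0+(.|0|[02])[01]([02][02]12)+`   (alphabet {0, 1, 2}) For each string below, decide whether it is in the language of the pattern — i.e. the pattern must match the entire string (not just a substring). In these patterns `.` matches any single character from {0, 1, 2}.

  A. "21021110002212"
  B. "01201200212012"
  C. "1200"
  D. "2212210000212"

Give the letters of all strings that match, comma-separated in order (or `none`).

A → match
B → match
C → no match — must end with "12"
D → no match

A, B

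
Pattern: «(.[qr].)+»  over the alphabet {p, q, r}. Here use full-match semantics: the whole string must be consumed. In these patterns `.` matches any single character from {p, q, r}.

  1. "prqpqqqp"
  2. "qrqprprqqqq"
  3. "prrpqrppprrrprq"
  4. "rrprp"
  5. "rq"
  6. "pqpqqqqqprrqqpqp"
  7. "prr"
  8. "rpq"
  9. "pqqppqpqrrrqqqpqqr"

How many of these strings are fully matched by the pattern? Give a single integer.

1 → no match
2 → no match
3 → no match
4 → no match
5 → no match
6 → no match
7 → match
8 → no match
9 → no match
Total matched: 1

1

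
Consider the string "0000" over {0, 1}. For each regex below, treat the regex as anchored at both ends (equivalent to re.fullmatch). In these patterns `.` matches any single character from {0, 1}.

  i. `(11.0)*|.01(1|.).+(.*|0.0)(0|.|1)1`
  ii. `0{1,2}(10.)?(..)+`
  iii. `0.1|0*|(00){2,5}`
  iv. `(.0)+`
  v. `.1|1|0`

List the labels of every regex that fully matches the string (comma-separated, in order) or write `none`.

ii, iii, iv

i → no match
ii → match
iii → match
iv → match
v → no match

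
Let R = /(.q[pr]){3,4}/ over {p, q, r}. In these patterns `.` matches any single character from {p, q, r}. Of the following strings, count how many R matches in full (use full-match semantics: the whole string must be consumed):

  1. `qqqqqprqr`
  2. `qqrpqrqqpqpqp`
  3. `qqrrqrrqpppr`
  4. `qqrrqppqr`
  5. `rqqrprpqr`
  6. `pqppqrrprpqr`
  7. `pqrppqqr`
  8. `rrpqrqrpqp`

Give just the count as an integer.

1

1. `qqqqqprqr` → no match
2 → no match
3. `qqrrqrrqpppr` → no match
4. `qqrrqppqr` → match
5. `rqqrprpqr` → no match
6. `pqppqrrprpqr` → no match
7. `pqrppqqr` → no match
8. `rrpqrqrpqp` → no match
Total matched: 1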